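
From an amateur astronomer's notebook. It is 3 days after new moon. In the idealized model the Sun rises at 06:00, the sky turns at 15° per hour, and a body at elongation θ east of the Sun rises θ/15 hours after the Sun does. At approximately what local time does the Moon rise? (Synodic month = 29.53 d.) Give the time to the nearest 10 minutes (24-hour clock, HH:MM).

08:30

Elongation θ = 360° × 3/29.53 ≈ 36.6°.
Delay after the Sun = 36.6° / (15°/h) ≈ 2.44 h.
06:00 + 2.438 h ≈ 08:26 → 08:30 to the nearest ten minutes.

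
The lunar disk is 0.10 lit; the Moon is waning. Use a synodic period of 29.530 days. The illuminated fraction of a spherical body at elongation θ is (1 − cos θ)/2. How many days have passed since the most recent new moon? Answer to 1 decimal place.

26.5 days

From f = (1 − cos θ)/2: cos θ = 1 − 2×0.10 = 0.800; arccos → 36.9°.
A waning Moon lies in 180°–360°, so θ = 360° − 36.9° = 323.1°.
At 360°/29.530 d per day, 323.1° corresponds to 26.51 days.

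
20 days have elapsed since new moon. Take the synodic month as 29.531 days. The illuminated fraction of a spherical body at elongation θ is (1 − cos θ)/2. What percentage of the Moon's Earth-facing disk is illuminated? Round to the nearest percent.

72%

Phase angle: θ = 360°·(20 d)/(29.531 d) = 243.8°.
Illuminated fraction = (1 − cos 243.8°)/2 = (1 − (-0.441))/2 ≈ 0.721, so 72%.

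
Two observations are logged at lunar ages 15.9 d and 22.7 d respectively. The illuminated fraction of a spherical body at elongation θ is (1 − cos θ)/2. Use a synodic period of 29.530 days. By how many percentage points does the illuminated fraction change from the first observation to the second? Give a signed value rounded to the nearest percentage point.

-54 percentage points

First observation: θ = 360°·15.9/29.530 = 193.8°, so f = 0.985.
Second observation: θ = 276.7°, f = 0.441.
Δf = 0.441 − 0.985 = -0.544, i.e. -54 pp.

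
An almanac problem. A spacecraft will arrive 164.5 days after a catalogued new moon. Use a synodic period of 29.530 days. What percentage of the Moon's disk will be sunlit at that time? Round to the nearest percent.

164.5/29.530 = 5.571 lunations, so 5 complete cycles and 16.85 d into the next.
Phase angle: θ = 360°·(16.85 d)/(29.530 d) = 205.4°.
Illuminated fraction = (1 − cos 205.4°)/2 = (1 − (-0.903))/2 ≈ 0.952, so 95%.

95%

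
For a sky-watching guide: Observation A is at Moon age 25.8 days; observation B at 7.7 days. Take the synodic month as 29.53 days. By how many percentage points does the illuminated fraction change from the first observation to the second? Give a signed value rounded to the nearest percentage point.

+38 pp

First observation: θ = 360°·25.8/29.53 = 314.5°, so f = 0.149.
Second observation: θ = 93.9°, f = 0.534.
Δf = 0.534 − 0.149 = +0.384, i.e. +38 pp.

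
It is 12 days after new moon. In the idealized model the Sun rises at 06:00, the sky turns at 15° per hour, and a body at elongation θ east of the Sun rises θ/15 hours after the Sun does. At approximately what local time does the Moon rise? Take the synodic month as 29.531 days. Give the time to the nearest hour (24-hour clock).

Phase angle: θ = 360°·(12 d)/(29.531 d) = 146.3°.
At 15° of sky rotation per hour, 146.3° corresponds to a 9.75 h lag.
06:00 + 9.75 h ≈ 15:45 → 16:00 to the nearest hour.

16:00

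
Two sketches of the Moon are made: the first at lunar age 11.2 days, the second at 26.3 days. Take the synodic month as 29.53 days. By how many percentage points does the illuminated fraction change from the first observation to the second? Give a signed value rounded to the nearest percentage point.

-75 percentage points

First observation: θ = 360°·11.2/29.53 = 136.5°, so f = 0.863.
Second observation: θ = 320.6°, f = 0.114.
Δf = 0.114 − 0.863 = -0.749, i.e. -75 pp.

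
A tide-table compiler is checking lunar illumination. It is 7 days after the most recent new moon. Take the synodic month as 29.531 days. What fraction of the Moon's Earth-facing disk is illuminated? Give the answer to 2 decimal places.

0.46

The Moon has covered 7/29.531 of its cycle, so θ ≈ 360° × 7/29.531 = 85.3°.
With cos θ = 0.081, the lit fraction is (1 − 0.081)/2 ≈ 0.459.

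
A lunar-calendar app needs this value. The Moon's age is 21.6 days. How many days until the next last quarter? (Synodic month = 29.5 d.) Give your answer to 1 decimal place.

Last quarter occurs at elongation 270°, i.e. at age 29.5 × 270/360 = 22.125 d.
That is 22.125 − 21.6 = 0.525 days ahead.

0.5 days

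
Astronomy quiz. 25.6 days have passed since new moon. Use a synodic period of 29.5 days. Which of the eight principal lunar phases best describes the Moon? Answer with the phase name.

At 25.6/29.5 of the cycle, θ ≈ 312° — the waning crescent range.

waning crescent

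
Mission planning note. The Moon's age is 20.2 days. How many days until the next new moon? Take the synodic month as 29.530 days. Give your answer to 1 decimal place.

9.3 days

One full lunation from the last new moon is 29.530 d; remaining = 29.530 − 20.2 = 9.330 d.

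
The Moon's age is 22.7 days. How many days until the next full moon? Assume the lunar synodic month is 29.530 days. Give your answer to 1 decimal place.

Full moon occurs at elongation 180°, i.e. at age 29.530 × 180/360 = 14.765 d.
This lunation's full moon (14.765 d) has passed, so add one period: 44.295 − 22.7 = 21.595 days.

21.6 days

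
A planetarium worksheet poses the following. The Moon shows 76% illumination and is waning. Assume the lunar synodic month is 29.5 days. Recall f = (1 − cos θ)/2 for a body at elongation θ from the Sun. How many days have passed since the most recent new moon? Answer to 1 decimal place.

19.6 days

From f = (1 − cos θ)/2: cos θ = 1 − 2×0.76 = -0.520; arccos → 121.3°.
Since the Moon is past full (waning), take the reflex angle: θ = 360° − 121.3° = 238.7°.
At 360°/29.5 d per day, 238.7° corresponds to 19.56 days.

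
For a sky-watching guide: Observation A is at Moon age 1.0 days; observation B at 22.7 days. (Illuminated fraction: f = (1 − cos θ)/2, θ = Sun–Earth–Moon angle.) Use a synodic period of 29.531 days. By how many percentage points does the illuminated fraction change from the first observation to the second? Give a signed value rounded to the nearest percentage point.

+43 pp

First observation: θ = 360°·1.0/29.531 = 12.2°, so f = 0.011.
Second observation: θ = 276.7°, f = 0.441.
Δf = 0.441 − 0.011 = +0.430, i.e. +43 pp.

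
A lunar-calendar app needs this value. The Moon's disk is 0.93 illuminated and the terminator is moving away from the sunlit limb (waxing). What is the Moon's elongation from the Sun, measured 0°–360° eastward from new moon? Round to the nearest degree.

cos θ = 1 − 2f = -0.860, giving a principal value of 149.3°.
Before full moon the principal value applies: θ = 149.3°.

149°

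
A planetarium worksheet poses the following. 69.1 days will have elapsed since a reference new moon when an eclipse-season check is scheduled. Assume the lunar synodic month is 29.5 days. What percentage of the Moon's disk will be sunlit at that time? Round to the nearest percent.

69.1/29.5 = 2.342 lunations, so 2 complete cycles and 10.10 d into the next.
Elongation θ = 360° × 10.10/29.5 ≈ 123.3°.
cos 123.3° = (-0.548), so f = (1 − (-0.548))/2 = 0.774, so 77%.

77%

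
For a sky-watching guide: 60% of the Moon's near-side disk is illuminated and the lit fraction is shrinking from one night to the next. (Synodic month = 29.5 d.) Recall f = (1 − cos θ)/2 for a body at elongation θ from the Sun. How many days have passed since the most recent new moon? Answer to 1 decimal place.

From f = (1 − cos θ)/2: cos θ = 1 − 2×0.60 = -0.200; arccos → 101.5°.
Waning ⇒ past full, so θ = 360° − 101.5° = 258.5°.
Age = 29.5 × 258.5°/360° ≈ 21.18 days.

21.2 days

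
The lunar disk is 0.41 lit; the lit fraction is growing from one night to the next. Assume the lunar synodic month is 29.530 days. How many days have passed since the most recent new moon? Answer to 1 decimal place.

6.5 days

cos θ = 1 − 2f = 0.180, giving a principal value of 79.6°.
Before full moon the principal value applies: θ = 79.6°.
Age = 29.530 × 79.6°/360° ≈ 6.53 days.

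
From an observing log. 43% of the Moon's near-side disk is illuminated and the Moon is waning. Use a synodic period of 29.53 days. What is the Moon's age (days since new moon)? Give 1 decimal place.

From f = (1 − cos θ)/2: cos θ = 1 − 2×0.43 = 0.140; arccos → 82.0°.
A waning Moon lies in 180°–360°, so θ = 360° − 82.0° = 278.0°.
At 360°/29.53 d per day, 278.0° corresponds to 22.81 days.

22.8 days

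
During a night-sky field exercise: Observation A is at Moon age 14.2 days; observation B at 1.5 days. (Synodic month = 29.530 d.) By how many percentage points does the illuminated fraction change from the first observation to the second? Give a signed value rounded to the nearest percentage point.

-97 percentage points

θ₁ = 360° × 14.2/29.530 = 173.1°, f₁ = (1 − cos θ₁)/2 = 0.996.
θ₂ = 360° × 1.5/29.530 = 18.3°, f₂ = (1 − cos θ₂)/2 = 0.025.
Change = f₂ − f₁ = -0.971 → -97 percentage points.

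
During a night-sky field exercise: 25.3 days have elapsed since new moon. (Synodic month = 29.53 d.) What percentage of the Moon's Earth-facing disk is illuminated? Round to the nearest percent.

19%

Elongation θ = 360° × 25.3/29.53 ≈ 308.4°.
Illuminated fraction = (1 − cos 308.4°)/2 = (1 − 0.622)/2 ≈ 0.189, so 19%.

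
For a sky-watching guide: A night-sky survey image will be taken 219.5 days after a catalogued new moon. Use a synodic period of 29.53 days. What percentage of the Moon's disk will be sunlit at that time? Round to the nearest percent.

Reduce mod P: 219.5 − 7×29.53 = 12.79 d into the current lunation.
The Moon has covered 12.79/29.53 of its cycle, so θ ≈ 360° × 12.79/29.53 = 155.9°.
With cos θ = (-0.913), the lit fraction is (1 − (-0.913))/2 ≈ 0.956, so 96%.

96%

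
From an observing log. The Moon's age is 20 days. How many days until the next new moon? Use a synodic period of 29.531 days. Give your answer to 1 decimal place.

One full lunation from the last new moon is 29.531 d; remaining = 29.531 − 20 = 9.531 d.

9.5 days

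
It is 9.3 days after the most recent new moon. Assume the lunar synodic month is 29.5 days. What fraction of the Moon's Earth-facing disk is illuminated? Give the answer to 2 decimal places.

Elongation θ = 360° × 9.3/29.5 ≈ 113.5°.
Illuminated fraction = (1 − cos 113.5°)/2 = (1 − (-0.399))/2 ≈ 0.699.

0.70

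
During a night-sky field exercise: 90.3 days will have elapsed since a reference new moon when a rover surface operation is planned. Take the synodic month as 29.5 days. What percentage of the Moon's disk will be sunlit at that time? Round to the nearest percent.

4%

90.3 d spans 3 complete synodic months (3 × 29.5 = 88.50 d) plus 1.80 d.
The Moon has covered 1.80/29.5 of its cycle, so θ ≈ 360° × 1.80/29.5 = 22.0°.
With cos θ = 0.927, the lit fraction is (1 − 0.927)/2 ≈ 0.036, so 4%.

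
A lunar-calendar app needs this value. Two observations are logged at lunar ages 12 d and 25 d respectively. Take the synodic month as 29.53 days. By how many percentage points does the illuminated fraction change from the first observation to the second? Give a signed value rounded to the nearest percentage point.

First observation: θ = 360°·12/29.53 = 146.3°, so f = 0.916.
Second observation: θ = 304.8°, f = 0.215.
Δf = 0.215 − 0.916 = -0.701, i.e. -70 pp.

-70 percentage points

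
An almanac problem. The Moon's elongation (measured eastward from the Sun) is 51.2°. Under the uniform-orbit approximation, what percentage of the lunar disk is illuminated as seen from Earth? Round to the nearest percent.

19%

f = (1 − cos 51.2°)/2 = (1 − 0.627)/2 ≈ 0.187, i.e. 19%.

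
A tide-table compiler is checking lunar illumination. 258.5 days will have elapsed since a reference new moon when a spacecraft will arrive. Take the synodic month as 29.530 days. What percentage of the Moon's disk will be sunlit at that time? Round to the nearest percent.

258.5/29.530 = 8.754 lunations, so 8 complete cycles and 22.26 d into the next.
The Moon has covered 22.26/29.530 of its cycle, so θ ≈ 360° × 22.26/29.530 = 271.4°.
cos 271.4° = 0.024, so f = (1 − 0.024)/2 = 0.488, so 49%.

49%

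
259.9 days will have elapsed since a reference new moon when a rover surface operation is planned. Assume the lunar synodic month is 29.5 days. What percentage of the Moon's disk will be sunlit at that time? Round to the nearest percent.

259.9/29.5 = 8.810 lunations, so 8 complete cycles and 23.90 d into the next.
Phase angle: θ = 360°·(23.90 d)/(29.5 d) = 291.7°.
With cos θ = 0.369, the lit fraction is (1 − 0.369)/2 ≈ 0.315, so 32%.

32%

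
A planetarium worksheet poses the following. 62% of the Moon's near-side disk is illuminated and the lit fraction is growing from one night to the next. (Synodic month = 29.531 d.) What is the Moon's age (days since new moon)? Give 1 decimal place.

Invert f = (1 − cos θ)/2 to get cos θ = 1 − 2(0.62) = -0.240, hence θ₀ = arccos -0.240 = 103.9°.
The Moon is waxing (0°–180°), so θ = 103.9° directly.
At 360°/29.531 d per day, 103.9° corresponds to 8.52 days.

8.5 days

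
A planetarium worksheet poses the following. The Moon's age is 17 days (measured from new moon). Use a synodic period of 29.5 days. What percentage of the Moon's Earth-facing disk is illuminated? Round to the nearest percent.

94%

The Moon has covered 17/29.5 of its cycle, so θ ≈ 360° × 17/29.5 = 207.5°.
cos 207.5° = (-0.887), so f = (1 − (-0.887))/2 = 0.944, so 94%.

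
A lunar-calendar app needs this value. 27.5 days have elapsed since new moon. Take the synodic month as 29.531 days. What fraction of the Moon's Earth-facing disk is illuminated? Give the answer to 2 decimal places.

Elongation θ = 360° × 27.5/29.531 ≈ 335.2°.
cos 335.2° = 0.908, so f = (1 − 0.908)/2 = 0.046.

0.05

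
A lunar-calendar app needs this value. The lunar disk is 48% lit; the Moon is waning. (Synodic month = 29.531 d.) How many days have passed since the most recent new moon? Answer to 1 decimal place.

22.3 days

cos θ = 1 − 2f = 0.040, giving a principal value of 87.7°.
Waning ⇒ past full, so θ = 360° − 87.7° = 272.3°.
At 360°/29.531 d per day, 272.3° corresponds to 22.34 days.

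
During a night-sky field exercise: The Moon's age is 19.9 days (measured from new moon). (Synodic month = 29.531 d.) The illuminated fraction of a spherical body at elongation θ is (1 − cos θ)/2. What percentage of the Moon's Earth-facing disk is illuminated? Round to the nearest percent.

Phase angle: θ = 360°·(19.9 d)/(29.531 d) = 242.6°.
Illuminated fraction = (1 − cos 242.6°)/2 = (1 − (-0.460))/2 ≈ 0.730, so 73%.

73%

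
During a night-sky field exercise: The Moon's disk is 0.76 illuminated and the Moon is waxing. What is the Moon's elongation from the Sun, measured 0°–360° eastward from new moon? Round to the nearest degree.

121°

From f = (1 − cos θ)/2: cos θ = 1 − 2×0.76 = -0.520; arccos → 121.3°.
Before full moon the principal value applies: θ = 121.3°.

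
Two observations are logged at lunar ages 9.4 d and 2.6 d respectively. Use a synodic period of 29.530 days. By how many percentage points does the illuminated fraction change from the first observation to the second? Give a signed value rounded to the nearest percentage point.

-63 percentage points

First observation: θ = 360°·9.4/29.530 = 114.6°, so f = 0.708.
Second observation: θ = 31.7°, f = 0.075.
Δf = 0.075 − 0.708 = -0.634, i.e. -63 pp.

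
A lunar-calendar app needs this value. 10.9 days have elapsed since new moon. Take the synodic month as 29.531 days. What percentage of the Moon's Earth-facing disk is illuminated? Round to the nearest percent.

Elongation θ = 360° × 10.9/29.531 ≈ 132.9°.
cos 132.9° = (-0.680), so f = (1 − (-0.680))/2 = 0.840, so 84%.

84%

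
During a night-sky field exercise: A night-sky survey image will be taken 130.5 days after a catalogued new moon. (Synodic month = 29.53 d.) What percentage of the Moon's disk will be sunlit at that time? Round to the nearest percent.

130.5 d spans 4 complete synodic months (4 × 29.53 = 118.12 d) plus 12.38 d.
Phase angle: θ = 360°·(12.38 d)/(29.53 d) = 150.9°.
With cos θ = (-0.874), the lit fraction is (1 − (-0.874))/2 ≈ 0.937, so 94%.

94%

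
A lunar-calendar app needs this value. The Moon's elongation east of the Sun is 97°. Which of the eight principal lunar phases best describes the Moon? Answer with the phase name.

97° lies in the first quarter sector of the 8-phase cycle.

first quarter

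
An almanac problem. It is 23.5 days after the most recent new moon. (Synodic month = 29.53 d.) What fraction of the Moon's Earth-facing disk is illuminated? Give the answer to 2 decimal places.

0.36

The Moon has covered 23.5/29.53 of its cycle, so θ ≈ 360° × 23.5/29.53 = 286.5°.
Illuminated fraction = (1 − cos 286.5°)/2 = (1 − 0.284)/2 ≈ 0.358.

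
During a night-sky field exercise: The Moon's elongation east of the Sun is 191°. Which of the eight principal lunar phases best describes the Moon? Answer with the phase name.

The full moon sector spans roughly 158°–202°; 191° falls inside it.

full moon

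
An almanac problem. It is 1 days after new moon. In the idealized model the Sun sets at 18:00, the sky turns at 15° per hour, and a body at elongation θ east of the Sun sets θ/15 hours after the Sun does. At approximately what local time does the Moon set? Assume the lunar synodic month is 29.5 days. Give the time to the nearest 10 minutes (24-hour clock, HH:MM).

18:50

The Moon has covered 1/29.5 of its cycle, so θ ≈ 360° × 1/29.5 = 12.2°.
The Moon trails the Sun by θ/15 = 12.2/15 ≈ 0.81 hours.
18:00 + 0.814 h ≈ 18:49 → 18:50 to the nearest ten minutes.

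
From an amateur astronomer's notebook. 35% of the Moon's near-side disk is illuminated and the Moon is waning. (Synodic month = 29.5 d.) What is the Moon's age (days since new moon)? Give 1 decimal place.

23.6 days

Invert f = (1 − cos θ)/2 to get cos θ = 1 − 2(0.35) = 0.300, hence θ₀ = arccos 0.300 = 72.5°.
Waning ⇒ past full, so θ = 360° − 72.5° = 287.5°.
Age = 29.5 × 287.5°/360° ≈ 23.56 days.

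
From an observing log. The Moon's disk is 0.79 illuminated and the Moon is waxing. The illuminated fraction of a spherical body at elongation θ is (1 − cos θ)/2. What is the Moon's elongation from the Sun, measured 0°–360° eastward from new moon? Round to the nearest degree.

125°

cos θ = 1 − 2f = -0.580, giving a principal value of 125.5°.
Waxing ⇒ before full, so θ = 125.5°.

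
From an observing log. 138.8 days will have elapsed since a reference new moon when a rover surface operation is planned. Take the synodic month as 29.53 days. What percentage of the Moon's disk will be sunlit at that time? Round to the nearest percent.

138.8 d spans 4 complete synodic months (4 × 29.53 = 118.12 d) plus 20.68 d.
Phase angle: θ = 360°·(20.68 d)/(29.53 d) = 252.1°.
Illuminated fraction = (1 − cos 252.1°)/2 = (1 − (-0.307))/2 ≈ 0.654, so 65%.

65%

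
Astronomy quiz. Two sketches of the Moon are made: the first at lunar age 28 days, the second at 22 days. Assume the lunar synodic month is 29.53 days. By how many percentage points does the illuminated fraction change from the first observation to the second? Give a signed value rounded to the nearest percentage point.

First observation: θ = 360°·28/29.53 = 341.3°, so f = 0.026.
Second observation: θ = 268.2°, f = 0.516.
Δf = 0.516 − 0.026 = +0.489, i.e. +49 pp.

+49 pp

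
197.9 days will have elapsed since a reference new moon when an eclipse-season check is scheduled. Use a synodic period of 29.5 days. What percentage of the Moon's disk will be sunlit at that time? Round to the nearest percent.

63%

Reduce mod P: 197.9 − 6×29.5 = 20.90 d into the current lunation.
Phase angle: θ = 360°·(20.90 d)/(29.5 d) = 255.1°.
cos 255.1° = (-0.258), so f = (1 − (-0.258))/2 = 0.629, so 63%.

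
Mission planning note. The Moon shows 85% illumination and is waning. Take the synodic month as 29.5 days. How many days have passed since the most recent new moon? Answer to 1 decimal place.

From f = (1 − cos θ)/2: cos θ = 1 − 2×0.85 = -0.700; arccos → 134.4°.
A waning Moon lies in 180°–360°, so θ = 360° − 134.4° = 225.6°.
That fraction of the synodic month is 225.6/360 × 29.5 d ≈ 18.48 d.

18.5 days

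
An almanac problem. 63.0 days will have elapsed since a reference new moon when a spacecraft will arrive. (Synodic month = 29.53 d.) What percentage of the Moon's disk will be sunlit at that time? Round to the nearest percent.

17%

63.0/29.53 = 2.133 lunations, so 2 complete cycles and 3.94 d into the next.
Elongation θ = 360° × 3.94/29.53 ≈ 48.0°.
With cos θ = 0.669, the lit fraction is (1 − 0.669)/2 ≈ 0.166, so 17%.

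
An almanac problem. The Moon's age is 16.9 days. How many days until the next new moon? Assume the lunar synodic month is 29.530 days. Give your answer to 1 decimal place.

One full lunation from the last new moon is 29.530 d; remaining = 29.530 − 16.9 = 12.630 d.

12.6 days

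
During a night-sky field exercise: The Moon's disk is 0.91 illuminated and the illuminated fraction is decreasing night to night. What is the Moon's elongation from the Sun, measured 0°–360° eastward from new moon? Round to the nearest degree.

Invert f = (1 − cos θ)/2 to get cos θ = 1 − 2(0.91) = -0.820, hence θ₀ = arccos -0.820 = 145.1°.
Since the Moon is past full (waning), take the reflex angle: θ = 360° − 145.1° = 214.9°.

215°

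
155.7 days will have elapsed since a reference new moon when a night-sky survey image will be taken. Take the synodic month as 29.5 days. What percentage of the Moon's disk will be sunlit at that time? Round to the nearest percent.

Reduce mod P: 155.7 − 5×29.5 = 8.20 d into the current lunation.
Elongation θ = 360° × 8.20/29.5 ≈ 100.1°.
cos 100.1° = (-0.175), so f = (1 − (-0.175))/2 = 0.587, so 59%.

59%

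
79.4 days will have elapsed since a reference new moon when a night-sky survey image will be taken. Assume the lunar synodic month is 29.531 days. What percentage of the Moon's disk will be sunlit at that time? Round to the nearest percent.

79.4 d spans 2 complete synodic months (2 × 29.531 = 59.06 d) plus 20.34 d.
Elongation θ = 360° × 20.34/29.531 ≈ 247.9°.
cos 247.9° = (-0.376), so f = (1 − (-0.376))/2 = 0.688, so 69%.

69%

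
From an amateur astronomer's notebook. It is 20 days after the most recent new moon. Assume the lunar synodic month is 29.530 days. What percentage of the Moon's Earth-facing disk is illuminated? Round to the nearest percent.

Elongation θ = 360° × 20/29.530 ≈ 243.8°.
Illuminated fraction = (1 − cos 243.8°)/2 = (1 − (-0.441))/2 ≈ 0.721, so 72%.

72%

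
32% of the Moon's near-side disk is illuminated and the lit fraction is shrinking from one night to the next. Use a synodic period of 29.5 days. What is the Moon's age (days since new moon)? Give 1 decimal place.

From f = (1 − cos θ)/2: cos θ = 1 − 2×0.32 = 0.360; arccos → 68.9°.
Since the Moon is past full (waning), take the reflex angle: θ = 360° − 68.9° = 291.1°.
Age = 29.5 × 291.1°/360° ≈ 23.85 days.

23.9 days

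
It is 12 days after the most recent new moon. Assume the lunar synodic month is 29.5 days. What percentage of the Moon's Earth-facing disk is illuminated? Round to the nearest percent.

92%

Elongation θ = 360° × 12/29.5 ≈ 146.4°.
With cos θ = (-0.833), the lit fraction is (1 − (-0.833))/2 ≈ 0.917, so 92%.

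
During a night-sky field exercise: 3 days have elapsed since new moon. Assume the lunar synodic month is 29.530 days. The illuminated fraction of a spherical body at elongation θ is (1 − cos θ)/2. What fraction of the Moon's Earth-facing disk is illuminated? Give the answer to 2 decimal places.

0.10

Elongation θ = 360° × 3/29.530 ≈ 36.6°.
cos 36.6° = 0.803, so f = (1 − 0.803)/2 = 0.098.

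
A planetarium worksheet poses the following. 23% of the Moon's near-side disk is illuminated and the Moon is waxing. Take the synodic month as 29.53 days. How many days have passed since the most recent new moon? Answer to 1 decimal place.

From f = (1 − cos θ)/2: cos θ = 1 − 2×0.23 = 0.540; arccos → 57.3°.
Waxing ⇒ before full, so θ = 57.3°.
At 360°/29.53 d per day, 57.3° corresponds to 4.70 days.

4.7 days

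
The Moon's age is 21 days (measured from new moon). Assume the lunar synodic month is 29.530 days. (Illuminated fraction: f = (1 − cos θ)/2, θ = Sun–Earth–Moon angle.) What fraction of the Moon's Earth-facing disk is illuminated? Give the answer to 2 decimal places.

Phase angle: θ = 360°·(21 d)/(29.530 d) = 256.0°.
cos 256.0° = (-0.242), so f = (1 − (-0.242))/2 = 0.621.

0.62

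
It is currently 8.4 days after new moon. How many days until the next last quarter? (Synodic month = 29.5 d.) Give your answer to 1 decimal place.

Last quarter is 0.75 of the way through the cycle: age 0.75 × 29.5 = 22.125 d.
So 13.725 days remain (22.125 − 8.4).

13.7 days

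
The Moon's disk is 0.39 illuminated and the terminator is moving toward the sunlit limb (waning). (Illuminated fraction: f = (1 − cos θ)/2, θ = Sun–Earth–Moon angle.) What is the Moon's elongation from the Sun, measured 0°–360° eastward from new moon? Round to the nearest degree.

cos θ = 1 − 2f = 0.220, giving a principal value of 77.3°.
A waning Moon lies in 180°–360°, so θ = 360° − 77.3° = 282.7°.

283°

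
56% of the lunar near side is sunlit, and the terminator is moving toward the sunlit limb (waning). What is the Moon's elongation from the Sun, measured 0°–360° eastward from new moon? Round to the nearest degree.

263°

cos θ = 1 − 2f = -0.120, giving a principal value of 96.9°.
A waning Moon lies in 180°–360°, so θ = 360° − 96.9° = 263.1°.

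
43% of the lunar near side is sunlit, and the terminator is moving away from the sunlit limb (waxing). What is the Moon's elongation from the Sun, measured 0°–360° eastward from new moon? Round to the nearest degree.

From f = (1 − cos θ)/2: cos θ = 1 − 2×0.43 = 0.140; arccos → 82.0°.
Waxing ⇒ before full, so θ = 82.0°.

82°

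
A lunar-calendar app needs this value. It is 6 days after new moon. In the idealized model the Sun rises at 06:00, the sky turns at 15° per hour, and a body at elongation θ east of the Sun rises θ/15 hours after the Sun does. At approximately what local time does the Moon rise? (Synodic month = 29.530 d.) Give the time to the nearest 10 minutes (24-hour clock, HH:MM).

10:50

Phase angle: θ = 360°·(6 d)/(29.530 d) = 73.1°.
Delay after the Sun = 73.1° / (15°/h) ≈ 4.88 h.
06:00 + 4.876 h ≈ 10:53 → 10:50 to the nearest ten minutes.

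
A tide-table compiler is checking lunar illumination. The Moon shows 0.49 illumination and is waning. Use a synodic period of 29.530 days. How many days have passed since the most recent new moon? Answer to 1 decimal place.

22.2 days

From f = (1 − cos θ)/2: cos θ = 1 − 2×0.49 = 0.020; arccos → 88.9°.
Since the Moon is past full (waning), take the reflex angle: θ = 360° − 88.9° = 271.1°.
At 360°/29.530 d per day, 271.1° corresponds to 22.24 days.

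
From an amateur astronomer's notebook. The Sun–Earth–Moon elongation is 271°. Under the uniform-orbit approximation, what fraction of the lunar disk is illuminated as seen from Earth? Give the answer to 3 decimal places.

0.491

cos 271° = 0.017, so f = (1 − 0.017)/2 = 0.491.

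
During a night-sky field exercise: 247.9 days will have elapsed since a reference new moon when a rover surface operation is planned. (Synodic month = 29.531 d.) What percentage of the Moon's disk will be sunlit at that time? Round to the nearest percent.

89%

Reduce mod P: 247.9 − 8×29.531 = 11.65 d into the current lunation.
Elongation θ = 360° × 11.65/29.531 ≈ 142.0°.
With cos θ = (-0.788), the lit fraction is (1 − (-0.788))/2 ≈ 0.894, so 89%.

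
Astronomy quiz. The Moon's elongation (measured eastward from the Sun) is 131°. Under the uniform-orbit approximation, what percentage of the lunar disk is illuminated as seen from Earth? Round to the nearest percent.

83%

cos 131° = (-0.656), so f = (1 − (-0.656))/2 = 0.828, i.e. 83%.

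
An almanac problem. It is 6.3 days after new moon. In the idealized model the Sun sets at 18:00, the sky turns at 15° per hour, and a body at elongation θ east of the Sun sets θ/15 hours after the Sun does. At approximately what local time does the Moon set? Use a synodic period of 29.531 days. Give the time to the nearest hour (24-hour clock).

23:00

Elongation θ = 360° × 6.3/29.531 ≈ 76.8°.
The Moon trails the Sun by θ/15 = 76.8/15 ≈ 5.12 hours.
18:00 + 5.12 h ≈ 23:07 → 23:00 to the nearest hour.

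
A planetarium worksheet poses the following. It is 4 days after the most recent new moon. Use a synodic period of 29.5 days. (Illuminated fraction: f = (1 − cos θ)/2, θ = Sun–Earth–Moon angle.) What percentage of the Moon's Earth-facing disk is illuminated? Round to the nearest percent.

17%

Elongation θ = 360° × 4/29.5 ≈ 48.8°.
With cos θ = 0.659, the lit fraction is (1 − 0.659)/2 ≈ 0.171, so 17%.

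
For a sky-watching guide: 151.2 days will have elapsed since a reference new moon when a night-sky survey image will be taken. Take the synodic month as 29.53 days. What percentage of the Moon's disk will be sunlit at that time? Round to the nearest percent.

14%

Reduce mod P: 151.2 − 5×29.53 = 3.55 d into the current lunation.
Elongation θ = 360° × 3.55/29.53 ≈ 43.3°.
With cos θ = 0.728, the lit fraction is (1 − 0.728)/2 ≈ 0.136, so 14%.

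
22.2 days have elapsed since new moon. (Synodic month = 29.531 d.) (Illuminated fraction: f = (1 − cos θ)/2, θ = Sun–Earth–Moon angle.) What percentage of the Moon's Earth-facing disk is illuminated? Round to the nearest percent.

49%

Elongation θ = 360° × 22.2/29.531 ≈ 270.6°.
With cos θ = 0.011, the lit fraction is (1 − 0.011)/2 ≈ 0.494, so 49%.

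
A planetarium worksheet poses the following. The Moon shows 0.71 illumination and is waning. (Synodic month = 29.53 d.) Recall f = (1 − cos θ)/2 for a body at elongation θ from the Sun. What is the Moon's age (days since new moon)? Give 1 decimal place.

20.1 days

From f = (1 − cos θ)/2: cos θ = 1 − 2×0.71 = -0.420; arccos → 114.8°.
A waning Moon lies in 180°–360°, so θ = 360° − 114.8° = 245.2°.
Age = 29.53 × 245.2°/360° ≈ 20.11 days.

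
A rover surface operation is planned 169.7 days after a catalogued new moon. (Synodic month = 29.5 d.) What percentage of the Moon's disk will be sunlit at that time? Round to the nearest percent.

49%

169.7/29.5 = 5.753 lunations, so 5 complete cycles and 22.20 d into the next.
Phase angle: θ = 360°·(22.20 d)/(29.5 d) = 270.9°.
Illuminated fraction = (1 − cos 270.9°)/2 = (1 − 0.016)/2 ≈ 0.492, so 49%.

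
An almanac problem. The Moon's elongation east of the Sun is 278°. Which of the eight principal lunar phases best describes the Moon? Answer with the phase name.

last quarter

The last quarter sector spans roughly 248°–292°; 278° falls inside it.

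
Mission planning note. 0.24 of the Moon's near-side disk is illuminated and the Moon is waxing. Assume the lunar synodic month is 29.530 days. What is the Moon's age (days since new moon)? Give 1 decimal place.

4.8 days

cos θ = 1 − 2f = 0.520, giving a principal value of 58.7°.
Waxing ⇒ before full, so θ = 58.7°.
Age = 29.530 × 58.7°/360° ≈ 4.81 days.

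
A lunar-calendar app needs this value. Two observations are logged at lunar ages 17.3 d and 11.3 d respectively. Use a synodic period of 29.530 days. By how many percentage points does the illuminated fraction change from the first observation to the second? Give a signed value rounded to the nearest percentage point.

-6 pp

θ₁ = 360° × 17.3/29.530 = 210.9°, f₁ = (1 − cos θ₁)/2 = 0.929.
θ₂ = 360° × 11.3/29.530 = 137.8°, f₂ = (1 − cos θ₂)/2 = 0.870.
Change = f₂ − f₁ = -0.059 → -6 percentage points.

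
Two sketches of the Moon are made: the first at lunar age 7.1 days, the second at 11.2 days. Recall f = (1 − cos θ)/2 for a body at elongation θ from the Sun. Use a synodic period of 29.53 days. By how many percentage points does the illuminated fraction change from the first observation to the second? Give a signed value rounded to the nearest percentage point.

+39 percentage points

θ₁ = 360° × 7.1/29.53 = 86.6°, f₁ = (1 − cos θ₁)/2 = 0.470.
θ₂ = 360° × 11.2/29.53 = 136.5°, f₂ = (1 − cos θ₂)/2 = 0.863.
Change = f₂ − f₁ = +0.393 → +39 percentage points.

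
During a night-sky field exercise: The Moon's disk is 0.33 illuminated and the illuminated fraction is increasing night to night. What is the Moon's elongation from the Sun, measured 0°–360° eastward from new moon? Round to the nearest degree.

Invert f = (1 − cos θ)/2 to get cos θ = 1 − 2(0.33) = 0.340, hence θ₀ = arccos 0.340 = 70.1°.
The Moon is waxing (0°–180°), so θ = 70.1° directly.

70°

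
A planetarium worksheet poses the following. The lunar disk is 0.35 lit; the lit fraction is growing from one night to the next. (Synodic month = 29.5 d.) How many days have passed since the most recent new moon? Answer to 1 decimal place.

5.9 days

Invert f = (1 − cos θ)/2 to get cos θ = 1 − 2(0.35) = 0.300, hence θ₀ = arccos 0.300 = 72.5°.
The Moon is waxing (0°–180°), so θ = 72.5° directly.
At 360°/29.5 d per day, 72.5° corresponds to 5.94 days.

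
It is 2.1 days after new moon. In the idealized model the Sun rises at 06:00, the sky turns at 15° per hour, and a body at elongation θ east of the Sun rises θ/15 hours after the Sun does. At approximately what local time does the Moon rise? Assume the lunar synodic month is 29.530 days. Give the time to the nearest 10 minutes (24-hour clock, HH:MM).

07:40

The Moon has covered 2.1/29.530 of its cycle, so θ ≈ 360° × 2.1/29.530 = 25.6°.
The Moon trails the Sun by θ/15 = 25.6/15 ≈ 1.71 hours.
06:00 + 1.707 h ≈ 07:42 → 07:40 to the nearest ten minutes.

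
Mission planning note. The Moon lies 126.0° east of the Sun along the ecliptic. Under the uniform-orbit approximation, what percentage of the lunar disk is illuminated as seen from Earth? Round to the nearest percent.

79%

cos 126.0° = (-0.588), so f = (1 − (-0.588))/2 = 0.794, i.e. 79%.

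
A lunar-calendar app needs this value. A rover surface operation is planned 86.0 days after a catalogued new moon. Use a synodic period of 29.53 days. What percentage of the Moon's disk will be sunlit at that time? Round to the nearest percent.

7%

86.0 d spans 2 complete synodic months (2 × 29.53 = 59.06 d) plus 26.94 d.
The Moon has covered 26.94/29.53 of its cycle, so θ ≈ 360° × 26.94/29.53 = 328.4°.
With cos θ = 0.852, the lit fraction is (1 − 0.852)/2 ≈ 0.074, so 7%.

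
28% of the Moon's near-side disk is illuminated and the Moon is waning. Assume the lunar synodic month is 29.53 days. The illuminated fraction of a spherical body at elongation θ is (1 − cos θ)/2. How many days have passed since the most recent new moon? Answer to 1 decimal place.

24.3 days

Invert f = (1 − cos θ)/2 to get cos θ = 1 − 2(0.28) = 0.440, hence θ₀ = arccos 0.440 = 63.9°.
Waning ⇒ past full, so θ = 360° − 63.9° = 296.1°.
Age = 29.53 × 296.1°/360° ≈ 24.29 days.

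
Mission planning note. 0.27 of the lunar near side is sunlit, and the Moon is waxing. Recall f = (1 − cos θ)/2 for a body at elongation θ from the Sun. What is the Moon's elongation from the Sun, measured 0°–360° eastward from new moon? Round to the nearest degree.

From f = (1 − cos θ)/2: cos θ = 1 − 2×0.27 = 0.460; arccos → 62.6°.
Before full moon the principal value applies: θ = 62.6°.

63°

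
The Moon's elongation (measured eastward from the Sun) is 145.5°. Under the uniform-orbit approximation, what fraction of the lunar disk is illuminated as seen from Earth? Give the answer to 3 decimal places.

0.912

f = (1 − cos 145.5°)/2 = (1 − (-0.824))/2 ≈ 0.912.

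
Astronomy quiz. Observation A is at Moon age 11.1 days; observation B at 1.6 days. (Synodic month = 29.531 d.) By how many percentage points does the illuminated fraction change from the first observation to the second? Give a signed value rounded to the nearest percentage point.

-83 percentage points

θ₁ = 360° × 11.1/29.531 = 135.3°, f₁ = (1 − cos θ₁)/2 = 0.855.
θ₂ = 360° × 1.6/29.531 = 19.5°, f₂ = (1 − cos θ₂)/2 = 0.029.
Change = f₂ − f₁ = -0.827 → -83 percentage points.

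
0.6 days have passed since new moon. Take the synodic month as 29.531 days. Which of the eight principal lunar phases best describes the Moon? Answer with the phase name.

new moon

θ ≈ 360° × 0.6/29.531 = 7°, which falls in the new moon sector.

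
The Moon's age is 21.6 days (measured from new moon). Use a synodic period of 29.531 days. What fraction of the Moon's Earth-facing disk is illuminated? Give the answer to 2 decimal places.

0.56

Elongation θ = 360° × 21.6/29.531 ≈ 263.3°.
With cos θ = (-0.116), the lit fraction is (1 − (-0.116))/2 ≈ 0.558.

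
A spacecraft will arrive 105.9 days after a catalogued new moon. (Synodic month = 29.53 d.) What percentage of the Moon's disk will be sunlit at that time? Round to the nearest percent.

Reduce mod P: 105.9 − 3×29.53 = 17.31 d into the current lunation.
The Moon has covered 17.31/29.53 of its cycle, so θ ≈ 360° × 17.31/29.53 = 211.0°.
cos 211.0° = (-0.857), so f = (1 − (-0.857))/2 = 0.928, so 93%.

93%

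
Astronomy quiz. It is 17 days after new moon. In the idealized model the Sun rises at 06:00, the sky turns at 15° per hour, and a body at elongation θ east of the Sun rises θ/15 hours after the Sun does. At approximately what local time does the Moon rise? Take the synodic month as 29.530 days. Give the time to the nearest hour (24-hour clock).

The Moon has covered 17/29.530 of its cycle, so θ ≈ 360° × 17/29.530 = 207.2°.
At 15° of sky rotation per hour, 207.2° corresponds to a 13.82 h lag.
06:00 + 13.82 h ≈ 19:49 → 20:00 to the nearest hour.

20:00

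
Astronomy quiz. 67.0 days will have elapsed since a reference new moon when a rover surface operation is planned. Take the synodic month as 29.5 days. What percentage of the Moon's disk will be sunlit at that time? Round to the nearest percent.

57%

67.0 d spans 2 complete synodic months (2 × 29.5 = 59.00 d) plus 8.00 d.
Elongation θ = 360° × 8.00/29.5 ≈ 97.6°.
cos 97.6° = (-0.133), so f = (1 − (-0.133))/2 = 0.566, so 57%.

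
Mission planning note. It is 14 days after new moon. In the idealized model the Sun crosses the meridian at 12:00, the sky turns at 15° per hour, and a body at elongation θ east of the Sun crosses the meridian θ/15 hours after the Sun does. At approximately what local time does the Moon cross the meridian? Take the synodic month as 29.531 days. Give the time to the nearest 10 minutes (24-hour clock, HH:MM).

The Moon has covered 14/29.531 of its cycle, so θ ≈ 360° × 14/29.531 = 170.7°.
Delay after the Sun = 170.7° / (15°/h) ≈ 11.38 h.
12:00 + 11.378 h ≈ 23:23 → 23:20 to the nearest ten minutes.

23:20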